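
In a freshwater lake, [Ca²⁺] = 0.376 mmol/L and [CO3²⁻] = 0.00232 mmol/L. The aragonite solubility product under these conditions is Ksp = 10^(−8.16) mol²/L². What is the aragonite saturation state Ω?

Ω = 0.126

Ksp = 10^(−8.16) = 6.918×10^-9
Ω = [Ca²⁺][CO3²⁻]/Ksp = (0.376×10^-3)(0.00232×10^-3) / 6.918×10^-9 = 0.126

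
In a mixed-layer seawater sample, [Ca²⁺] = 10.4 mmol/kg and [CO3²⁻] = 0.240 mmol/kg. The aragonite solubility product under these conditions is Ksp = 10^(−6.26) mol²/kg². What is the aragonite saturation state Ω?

Ksp = 10^(−6.26) = 5.495×10^-7
Ω = [Ca²⁺][CO3²⁻]/Ksp = (10.4×10^-3)(0.240×10^-3) / 5.495×10^-7 = 4.54

Ω = 4.54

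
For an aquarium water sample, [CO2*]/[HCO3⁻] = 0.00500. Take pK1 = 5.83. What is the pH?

pH = 8.13

From K1 = [H⁺][HCO3⁻]/[CO2*]:  pH = pK1 − log₁₀([CO2*]/[HCO3⁻])
log₁₀(0.00500) = -2.301
pH = 5.83 − (-2.301) = 8.13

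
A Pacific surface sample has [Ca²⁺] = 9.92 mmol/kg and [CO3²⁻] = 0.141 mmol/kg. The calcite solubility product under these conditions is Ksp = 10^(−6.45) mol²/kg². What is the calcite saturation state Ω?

Ksp = 10^(−6.45) = 3.548×10^-7
Ω = [Ca²⁺][CO3²⁻]/Ksp = (9.92×10^-3)(0.141×10^-3) / 3.548×10^-7 = 3.94

Ω = 3.94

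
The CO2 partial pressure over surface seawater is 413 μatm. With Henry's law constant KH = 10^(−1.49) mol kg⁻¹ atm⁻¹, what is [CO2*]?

KH = 10^(−1.49) = 3.236×10^-2 mol kg⁻¹ atm⁻¹
[CO2*] = KH · pCO2 = 3.236×10^-2 × 413×10^-6 atm = 1.34×10^-5 mol/kg

[CO2*] = 13.4 μmol/kg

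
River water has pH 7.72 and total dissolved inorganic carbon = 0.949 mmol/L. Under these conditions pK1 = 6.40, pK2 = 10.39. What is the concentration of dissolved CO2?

α₀ = 1 / (1 + K1/[H⁺] + K1K2/[H⁺]²) = 1 / (1 + 10^+1.32 + 10^-1.35)
   = 1 / (1 + 20.893 + 0.044668) = 1/21.938 = 0.04558
[CO2*] = α₀ × DIC = 0.04558 × 0.949 = 0.0433 mmol/L

[CO2*] = 0.0433 mmol/L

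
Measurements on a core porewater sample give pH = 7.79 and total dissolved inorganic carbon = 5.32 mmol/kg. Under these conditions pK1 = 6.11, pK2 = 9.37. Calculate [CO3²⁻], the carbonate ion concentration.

[CO3²⁻] = 0.134 mmol/kg

α₂ = 1 / (1 + [H⁺]/K2 + [H⁺]²/(K1K2)) = 1 / (1 + 10^+1.58 + 10^-0.10)
   = 1 / (1 + 38.019 + 0.79433) = 1/39.813 = 0.02512
[CO3²⁻] = α₂ × DIC = 0.02512 × 5.32 = 0.134 mmol/kg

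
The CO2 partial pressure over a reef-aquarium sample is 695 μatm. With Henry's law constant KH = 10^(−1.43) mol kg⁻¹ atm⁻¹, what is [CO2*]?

KH = 10^(−1.43) = 3.715×10^-2 mol kg⁻¹ atm⁻¹
[CO2*] = KH · pCO2 = 3.715×10^-2 × 695×10^-6 atm = 2.58×10^-5 mol/kg

[CO2*] = 25.8 μmol/kg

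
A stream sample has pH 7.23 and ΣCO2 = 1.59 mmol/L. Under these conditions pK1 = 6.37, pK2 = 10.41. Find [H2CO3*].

[CO2*] = 0.193 mmol/L

α₀ = 1 / (1 + K1/[H⁺] + K1K2/[H⁺]²) = 1 / (1 + 10^+0.86 + 10^-2.32)
   = 1 / (1 + 7.2444 + 0.0047863) = 1/8.2491 = 0.1212
[CO2*] = α₀ × DIC = 0.1212 × 1.59 = 0.193 mmol/L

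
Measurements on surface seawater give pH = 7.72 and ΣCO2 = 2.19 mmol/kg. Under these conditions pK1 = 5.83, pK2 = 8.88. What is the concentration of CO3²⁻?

α₂ = 1 / (1 + [H⁺]/K2 + [H⁺]²/(K1K2)) = 1 / (1 + 10^+1.16 + 10^-0.73)
   = 1 / (1 + 14.454 + 0.18621) = 1/15.641 = 0.06394
[CO3²⁻] = α₂ × DIC = 0.06394 × 2.19 = 0.140 mmol/kg

[CO3²⁻] = 0.140 mmol/kg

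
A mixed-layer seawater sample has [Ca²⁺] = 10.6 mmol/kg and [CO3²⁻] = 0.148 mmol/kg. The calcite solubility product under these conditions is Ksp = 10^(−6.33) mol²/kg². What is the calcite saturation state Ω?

Ksp = 10^(−6.33) = 4.677×10^-7
Ω = [Ca²⁺][CO3²⁻]/Ksp = (10.6×10^-3)(0.148×10^-3) / 4.677×10^-7 = 3.35

Ω = 3.35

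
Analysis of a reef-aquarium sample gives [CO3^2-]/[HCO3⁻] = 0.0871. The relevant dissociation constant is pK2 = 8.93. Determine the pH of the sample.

From K2 = [H⁺][CO3^2-]/[HCO3⁻]:  pH = pK2 + log₁₀([CO3^2-]/[HCO3⁻])
log₁₀(0.0871) = -1.060
pH = 8.93 + (-1.060) = 7.87

pH = 7.87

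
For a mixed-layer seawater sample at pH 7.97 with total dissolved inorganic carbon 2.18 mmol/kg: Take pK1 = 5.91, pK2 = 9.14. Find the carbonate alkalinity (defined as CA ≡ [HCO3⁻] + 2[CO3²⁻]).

CA = [HCO3⁻] + 2[CO3²⁻] = (α₁ + 2α₂)·DIC
At pH 7.97: [H⁺]/K1 = 10^-2.06 = 0.0087096, K2/[H⁺] = 10^-1.17 = 0.067608
α₁ = 1/(1 + 0.0087096 + 0.067608) = 1/1.0763 = 0.9291; α₂ = α₁·K2/[H⁺] = 0.06281
α₁ + 2α₂ = 1.0547
CA = 1.0547 × 2.18 = 2.30 mmol/kg

CA = 2.30 mmol/kg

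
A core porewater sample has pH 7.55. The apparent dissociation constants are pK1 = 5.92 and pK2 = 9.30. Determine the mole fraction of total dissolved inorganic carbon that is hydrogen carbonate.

α₁ = 0.960

α₁ = 1 / (1 + [H⁺]/K1 + K2/[H⁺]) = 1 / (1 + 10^-1.63 + 10^-1.75)
   = 1 / (1 + 0.023442 + 0.017783) = 1/1.0412 = 0.9604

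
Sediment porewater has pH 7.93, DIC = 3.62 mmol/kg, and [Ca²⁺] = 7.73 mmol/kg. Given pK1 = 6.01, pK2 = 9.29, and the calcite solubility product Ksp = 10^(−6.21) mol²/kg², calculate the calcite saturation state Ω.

Ω = 1.88

α₂ = 1 / (1 + [H⁺]/K2 + [H⁺]²/(K1K2)) = 1 / (1 + 10^+1.36 + 10^-0.56)
   = 1 / (1 + 22.909 + 0.27542) = 1/24.184 = 0.04135
[CO3²⁻] = α₂ × DIC = 0.04135 × 3.62 = 0.1497 mmol/kg
Ksp = 10^(−6.21) = 6.166×10^-7
Ω = [Ca²⁺][CO3²⁻]/Ksp = (7.73×10^-3)(1.497×10^-4) / 6.166×10^-7 = 1.88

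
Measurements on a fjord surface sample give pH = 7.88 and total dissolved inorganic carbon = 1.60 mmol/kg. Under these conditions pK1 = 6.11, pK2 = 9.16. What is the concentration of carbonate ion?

[CO3²⁻] = 0.0785 mmol/kg

α₂ = 1 / (1 + [H⁺]/K2 + [H⁺]²/(K1K2)) = 1 / (1 + 10^+1.28 + 10^-0.49)
   = 1 / (1 + 19.055 + 0.32359) = 1/20.378 = 0.04907
[CO3²⁻] = α₂ × DIC = 0.04907 × 1.60 = 0.0785 mmol/kg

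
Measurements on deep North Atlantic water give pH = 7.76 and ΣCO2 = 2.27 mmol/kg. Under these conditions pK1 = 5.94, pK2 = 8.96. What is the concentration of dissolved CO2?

α₀ = 1 / (1 + K1/[H⁺] + K1K2/[H⁺]²) = 1 / (1 + 10^+1.82 + 10^+0.62)
   = 1 / (1 + 66.069 + 4.1687) = 1/71.238 = 0.01404
[CO2*] = α₀ × DIC = 0.01404 × 2.27 = 0.0319 mmol/kg

[CO2*] = 0.0319 mmol/kg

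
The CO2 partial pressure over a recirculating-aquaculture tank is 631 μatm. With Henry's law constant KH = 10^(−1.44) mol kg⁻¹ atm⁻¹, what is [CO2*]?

[CO2*] = 22.9 μmol/kg

KH = 10^(−1.44) = 3.631×10^-2 mol kg⁻¹ atm⁻¹
[CO2*] = KH · pCO2 = 3.631×10^-2 × 631×10^-6 atm = 2.29×10^-5 mol/kg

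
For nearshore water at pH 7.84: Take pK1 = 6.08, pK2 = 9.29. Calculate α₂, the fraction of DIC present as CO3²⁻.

α₂ = 1 / (1 + [H⁺]/K2 + [H⁺]²/(K1K2)) = 1 / (1 + 10^+1.45 + 10^-0.31)
   = 1 / (1 + 28.184 + 0.48978) = 1/29.674 = 0.03370

α₂ = 0.0337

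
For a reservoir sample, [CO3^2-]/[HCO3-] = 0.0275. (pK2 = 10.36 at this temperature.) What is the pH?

From K2 = [H⁺][CO3^2-]/[HCO3-]:  pH = pK2 + log₁₀([CO3^2-]/[HCO3-])
log₁₀(0.0275) = -1.561
pH = 10.36 + (-1.561) = 8.80

pH = 8.80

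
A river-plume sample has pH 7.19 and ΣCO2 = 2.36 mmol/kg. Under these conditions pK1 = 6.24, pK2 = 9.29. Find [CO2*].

α₀ = 1 / (1 + K1/[H⁺] + K1K2/[H⁺]²) = 1 / (1 + 10^+0.95 + 10^-1.15)
   = 1 / (1 + 8.9125 + 0.070795) = 1/9.9833 = 0.1002
[CO2*] = α₀ × DIC = 0.1002 × 2.36 = 0.236 mmol/kg

[CO2*] = 0.236 mmol/kg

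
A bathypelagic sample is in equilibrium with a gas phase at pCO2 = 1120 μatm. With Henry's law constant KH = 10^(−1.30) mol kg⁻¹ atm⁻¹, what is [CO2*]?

KH = 10^(−1.30) = 5.012×10^-2 mol kg⁻¹ atm⁻¹
[CO2*] = KH · pCO2 = 5.012×10^-2 × 1120×10^-6 atm = 5.61×10^-5 mol/kg

[CO2*] = 56.1 μmol/kg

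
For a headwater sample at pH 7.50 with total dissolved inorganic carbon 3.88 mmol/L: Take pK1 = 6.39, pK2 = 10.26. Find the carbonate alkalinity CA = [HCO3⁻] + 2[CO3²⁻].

CA = [HCO3⁻] + 2[CO3²⁻] = (α₁ + 2α₂)·DIC
At pH 7.50: [H⁺]/K1 = 10^-1.11 = 0.077625, K2/[H⁺] = 10^-2.76 = 0.0017378
α₁ = 1/(1 + 0.077625 + 0.0017378) = 1/1.0794 = 0.9265; α₂ = α₁·K2/[H⁺] = 0.001610
α₁ + 2α₂ = 0.9297
CA = 0.9297 × 3.88 = 3.61 mmol/L

CA = 3.61 mmol/L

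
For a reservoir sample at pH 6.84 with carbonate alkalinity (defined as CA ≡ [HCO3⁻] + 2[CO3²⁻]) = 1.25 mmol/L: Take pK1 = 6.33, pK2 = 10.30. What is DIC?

DIC = 1.64 mmol/L

CA = [HCO3⁻] + 2[CO3²⁻] = (α₁ + 2α₂)·DIC
At pH 6.84: [H⁺]/K1 = 10^-0.51 = 0.30903, K2/[H⁺] = 10^-3.46 = 0.00034674
α₁ = 1/(1 + 0.30903 + 0.00034674) = 1/1.3094 = 0.7637; α₂ = α₁·K2/[H⁺] = 0.0002648
α₁ + 2α₂ = 0.7643
DIC = CA / (α₁ + 2α₂) = 1.25 / 0.7643 = 1.64 mmol/L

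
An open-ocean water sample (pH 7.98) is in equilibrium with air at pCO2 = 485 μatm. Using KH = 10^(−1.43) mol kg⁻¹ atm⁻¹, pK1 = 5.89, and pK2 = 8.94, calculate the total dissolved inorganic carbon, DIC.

[CO2*] = KH · pCO2 = 10^(−1.43) × 485×10^-6 = 1.802×10^-5 mol/kg
α₀ = 1/(1 + K1/[H⁺] + K1K2/[H⁺]²) = 1/(1 + 10^+2.09 + 10^+1.13) = 0.007272
DIC = [CO2*]/α₀ = 1.802×10^-5 / 0.007272 = 2.48 mmol/kg

DIC = 2.48 mmol/kg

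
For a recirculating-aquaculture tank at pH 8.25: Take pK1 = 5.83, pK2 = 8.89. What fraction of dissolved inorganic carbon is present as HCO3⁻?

α₁ = 0.811

α₁ = 1 / (1 + [H⁺]/K1 + K2/[H⁺]) = 1 / (1 + 10^-2.42 + 10^-0.64)
   = 1 / (1 + 0.0038019 + 0.22909) = 1/1.2329 = 0.8111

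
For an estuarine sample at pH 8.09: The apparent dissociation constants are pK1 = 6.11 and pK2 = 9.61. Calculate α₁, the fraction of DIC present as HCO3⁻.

α₁ = 1 / (1 + [H⁺]/K1 + K2/[H⁺]) = 1 / (1 + 10^-1.98 + 10^-1.52)
   = 1 / (1 + 0.010471 + 0.030200) = 1/1.0407 = 0.9609

α₁ = 0.961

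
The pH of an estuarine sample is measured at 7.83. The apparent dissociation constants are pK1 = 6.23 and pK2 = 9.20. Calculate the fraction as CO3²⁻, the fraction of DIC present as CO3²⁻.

α₂ = 0.0400

α₂ = 1 / (1 + [H⁺]/K2 + [H⁺]²/(K1K2)) = 1 / (1 + 10^+1.37 + 10^-0.23)
   = 1 / (1 + 23.442 + 0.58884) = 1/25.031 = 0.03995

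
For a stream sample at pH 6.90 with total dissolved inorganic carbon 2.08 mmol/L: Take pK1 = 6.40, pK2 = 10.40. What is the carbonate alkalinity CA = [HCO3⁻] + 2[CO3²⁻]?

CA = 1.58 mmol/L

CA = [HCO3⁻] + 2[CO3²⁻] = (α₁ + 2α₂)·DIC
At pH 6.90: [H⁺]/K1 = 10^-0.50 = 0.31623, K2/[H⁺] = 10^-3.50 = 0.00031623
α₁ = 1/(1 + 0.31623 + 0.00031623) = 1/1.3165 = 0.7596; α₂ = α₁·K2/[H⁺] = 0.0002402
α₁ + 2α₂ = 0.7600
CA = 0.7600 × 2.08 = 1.58 mmol/L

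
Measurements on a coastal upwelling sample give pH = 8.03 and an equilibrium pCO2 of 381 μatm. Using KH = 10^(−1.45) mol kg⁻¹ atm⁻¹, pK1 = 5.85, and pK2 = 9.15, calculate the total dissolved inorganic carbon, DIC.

[CO2*] = KH · pCO2 = 10^(−1.45) × 381×10^-6 = 1.352×10^-5 mol/kg
α₀ = 1/(1 + K1/[H⁺] + K1K2/[H⁺]²) = 1/(1 + 10^+2.18 + 10^+1.06) = 0.006104
DIC = [CO2*]/α₀ = 1.352×10^-5 / 0.006104 = 2.21 mmol/kg

DIC = 2.21 mmol/kg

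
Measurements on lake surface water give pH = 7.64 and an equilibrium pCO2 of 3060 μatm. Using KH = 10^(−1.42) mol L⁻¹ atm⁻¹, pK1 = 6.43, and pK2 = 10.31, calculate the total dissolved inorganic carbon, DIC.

DIC = 2.01 mmol/L

[CO2*] = KH · pCO2 = 10^(−1.42) × 3060×10^-6 = 1.163×10^-4 mol/L
α₀ = 1/(1 + K1/[H⁺] + K1K2/[H⁺]²) = 1/(1 + 10^+1.21 + 10^-1.46) = 0.05796
DIC = [CO2*]/α₀ = 1.163×10^-4 / 0.05796 = 2.01 mmol/L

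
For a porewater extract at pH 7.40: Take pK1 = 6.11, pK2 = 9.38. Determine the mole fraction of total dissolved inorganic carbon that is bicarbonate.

α₁ = 1 / (1 + [H⁺]/K1 + K2/[H⁺]) = 1 / (1 + 10^-1.29 + 10^-1.98)
   = 1 / (1 + 0.051286 + 0.010471) = 1/1.0618 = 0.9418

α₁ = 0.942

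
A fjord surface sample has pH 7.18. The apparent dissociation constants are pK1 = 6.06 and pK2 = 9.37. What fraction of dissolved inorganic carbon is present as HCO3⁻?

α₁ = 1 / (1 + [H⁺]/K1 + K2/[H⁺]) = 1 / (1 + 10^-1.12 + 10^-2.19)
   = 1 / (1 + 0.075858 + 0.0064565) = 1/1.0823 = 0.9239

α₁ = 0.924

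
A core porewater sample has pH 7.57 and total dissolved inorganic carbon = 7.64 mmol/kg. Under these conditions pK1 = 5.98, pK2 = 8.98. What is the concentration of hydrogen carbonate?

[HCO3⁻] = 7.18 mmol/kg

α₁ = 1 / (1 + [H⁺]/K1 + K2/[H⁺]) = 1 / (1 + 10^-1.59 + 10^-1.41)
   = 1 / (1 + 0.025704 + 0.038905) = 1/1.0646 = 0.9393
[HCO3⁻] = α₁ × DIC = 0.9393 × 7.64 = 7.18 mmol/kg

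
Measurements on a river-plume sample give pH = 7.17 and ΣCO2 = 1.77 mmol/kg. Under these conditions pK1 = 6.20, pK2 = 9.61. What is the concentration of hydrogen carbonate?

[HCO3⁻] = 1.59 mmol/kg

α₁ = 1 / (1 + [H⁺]/K1 + K2/[H⁺]) = 1 / (1 + 10^-0.97 + 10^-2.44)
   = 1 / (1 + 0.10715 + 0.0036308) = 1/1.1108 = 0.9003
[HCO3⁻] = α₁ × DIC = 0.9003 × 1.77 = 1.59 mmol/kg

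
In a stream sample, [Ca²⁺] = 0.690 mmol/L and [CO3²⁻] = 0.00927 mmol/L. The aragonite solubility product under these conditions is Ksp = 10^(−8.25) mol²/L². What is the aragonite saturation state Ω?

Ksp = 10^(−8.25) = 5.623×10^-9
Ω = [Ca²⁺][CO3²⁻]/Ksp = (0.690×10^-3)(0.00927×10^-3) / 5.623×10^-9 = 1.14

Ω = 1.14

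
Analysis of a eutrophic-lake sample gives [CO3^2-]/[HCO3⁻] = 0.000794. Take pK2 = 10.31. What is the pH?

pH = 7.21

From K2 = [H⁺][CO3^2-]/[HCO3⁻]:  pH = pK2 + log₁₀([CO3^2-]/[HCO3⁻])
log₁₀(0.000794) = -3.100
pH = 10.31 + (-3.100) = 7.21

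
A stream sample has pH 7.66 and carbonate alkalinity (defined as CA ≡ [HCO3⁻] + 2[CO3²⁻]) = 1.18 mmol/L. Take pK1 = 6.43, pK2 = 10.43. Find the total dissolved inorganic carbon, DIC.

DIC = 1.25 mmol/L

CA = [HCO3⁻] + 2[CO3²⁻] = (α₁ + 2α₂)·DIC
At pH 7.66: [H⁺]/K1 = 10^-1.23 = 0.058884, K2/[H⁺] = 10^-2.77 = 0.0016982
α₁ = 1/(1 + 0.058884 + 0.0016982) = 1/1.0606 = 0.9429; α₂ = α₁·K2/[H⁺] = 0.001601
α₁ + 2α₂ = 0.9461
DIC = CA / (α₁ + 2α₂) = 1.18 / 0.9461 = 1.25 mmol/L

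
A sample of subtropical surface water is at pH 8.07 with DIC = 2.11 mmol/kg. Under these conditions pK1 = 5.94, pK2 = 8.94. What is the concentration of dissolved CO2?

α₀ = 1 / (1 + K1/[H⁺] + K1K2/[H⁺]²) = 1 / (1 + 10^+2.13 + 10^+1.26)
   = 1 / (1 + 134.90 + 18.197) = 1/154.09 = 0.006490
[CO2*] = α₀ × DIC = 0.006490 × 2.11 = 0.0137 mmol/kg = 13.7 μmol/kg

[CO2*] = 13.7 μmol/kg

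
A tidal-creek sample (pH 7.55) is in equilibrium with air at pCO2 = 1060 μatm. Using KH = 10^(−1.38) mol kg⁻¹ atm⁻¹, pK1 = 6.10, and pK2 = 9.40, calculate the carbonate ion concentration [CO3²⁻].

[CO2*] = KH · pCO2 = 10^(−1.38) × 1060×10^-6 = 4.419×10^-5 mol/kg
α₀ = 1/(1 + K1/[H⁺] + K1K2/[H⁺]²) = 1/(1 + 10^+1.45 + 10^-0.40) = 0.03380
DIC = [CO2*]/α₀ = 4.419×10^-5 / 0.03380 = 1.307 mmol/kg
[CO3²⁻] = α₂·DIC; α₂ = 0.01346, so [CO3²⁻] = 0.01346 × 1.307 = 0.0176 mmol/kg = 17.6 μmol/kg

[CO3²⁻] = 17.6 μmol/kg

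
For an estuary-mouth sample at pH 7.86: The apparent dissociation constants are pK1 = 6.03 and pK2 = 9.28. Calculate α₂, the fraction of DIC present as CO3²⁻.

α₂ = 0.0361

α₂ = 1 / (1 + [H⁺]/K2 + [H⁺]²/(K1K2)) = 1 / (1 + 10^+1.42 + 10^-0.41)
   = 1 / (1 + 26.303 + 0.38905) = 1/27.692 = 0.03611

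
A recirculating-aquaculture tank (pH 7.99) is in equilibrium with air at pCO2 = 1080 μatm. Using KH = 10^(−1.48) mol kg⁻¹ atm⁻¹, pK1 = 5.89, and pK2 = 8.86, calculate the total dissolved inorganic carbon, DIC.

DIC = 5.15 mmol/kg

[CO2*] = KH · pCO2 = 10^(−1.48) × 1080×10^-6 = 3.576×10^-5 mol/kg
α₀ = 1/(1 + K1/[H⁺] + K1K2/[H⁺]²) = 1/(1 + 10^+2.10 + 10^+1.23) = 0.006950
DIC = [CO2*]/α₀ = 3.576×10^-5 / 0.006950 = 5.15 mmol/kg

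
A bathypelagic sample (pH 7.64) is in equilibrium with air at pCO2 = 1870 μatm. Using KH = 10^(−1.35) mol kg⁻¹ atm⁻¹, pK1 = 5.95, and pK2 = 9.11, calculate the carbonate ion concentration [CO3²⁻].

[CO3²⁻] = 0.139 mmol/kg

[CO2*] = KH · pCO2 = 10^(−1.35) × 1870×10^-6 = 8.353×10^-5 mol/kg
α₀ = 1/(1 + K1/[H⁺] + K1K2/[H⁺]²) = 1/(1 + 10^+1.69 + 10^+0.22) = 0.01937
DIC = [CO2*]/α₀ = 8.353×10^-5 / 0.01937 = 4.313 mmol/kg
[CO3²⁻] = α₂·DIC; α₂ = 0.03214, so [CO3²⁻] = 0.03214 × 4.313 = 0.139 mmol/kg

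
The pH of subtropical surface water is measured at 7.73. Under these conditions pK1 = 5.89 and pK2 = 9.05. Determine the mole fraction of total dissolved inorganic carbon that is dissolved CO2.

α₀ = 1 / (1 + K1/[H⁺] + K1K2/[H⁺]²) = 1 / (1 + 10^+1.84 + 10^+0.52)
   = 1 / (1 + 69.183 + 3.3113) = 1/73.494 = 0.01361

α₀ = 0.0136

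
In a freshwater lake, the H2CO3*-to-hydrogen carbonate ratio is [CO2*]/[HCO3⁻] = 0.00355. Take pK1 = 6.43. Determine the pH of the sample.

pH = 8.88

From K1 = [H⁺][HCO3⁻]/[CO2*]:  pH = pK1 − log₁₀([CO2*]/[HCO3⁻])
log₁₀(0.00355) = -2.450
pH = 6.43 − (-2.450) = 8.88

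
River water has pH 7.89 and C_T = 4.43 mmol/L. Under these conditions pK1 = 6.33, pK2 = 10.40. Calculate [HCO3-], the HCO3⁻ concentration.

α₁ = 1 / (1 + [H⁺]/K1 + K2/[H⁺]) = 1 / (1 + 10^-1.56 + 10^-2.51)
   = 1 / (1 + 0.027542 + 0.0030903) = 1/1.0306 = 0.9703
[HCO3⁻] = α₁ × DIC = 0.9703 × 4.43 = 4.30 mmol/L

[HCO3⁻] = 4.30 mmol/L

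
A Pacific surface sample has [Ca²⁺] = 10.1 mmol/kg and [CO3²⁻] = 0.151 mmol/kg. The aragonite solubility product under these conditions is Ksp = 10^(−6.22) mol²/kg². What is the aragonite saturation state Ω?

Ω = 2.53

Ksp = 10^(−6.22) = 6.026×10^-7
Ω = [Ca²⁺][CO3²⁻]/Ksp = (10.1×10^-3)(0.151×10^-3) / 6.026×10^-7 = 2.53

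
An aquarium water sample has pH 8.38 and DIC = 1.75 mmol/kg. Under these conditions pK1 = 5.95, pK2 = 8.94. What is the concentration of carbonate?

[CO3²⁻] = 0.377 mmol/kg

α₂ = 1 / (1 + [H⁺]/K2 + [H⁺]²/(K1K2)) = 1 / (1 + 10^+0.56 + 10^-1.87)
   = 1 / (1 + 3.6308 + 0.013490) = 1/4.6443 = 0.2153
[CO3²⁻] = α₂ × DIC = 0.2153 × 1.75 = 0.377 mmol/kg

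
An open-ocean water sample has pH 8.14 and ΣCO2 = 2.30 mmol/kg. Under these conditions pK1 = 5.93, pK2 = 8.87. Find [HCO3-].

[HCO3⁻] = 1.93 mmol/kg

α₁ = 1 / (1 + [H⁺]/K1 + K2/[H⁺]) = 1 / (1 + 10^-2.21 + 10^-0.73)
   = 1 / (1 + 0.0061660 + 0.18621) = 1/1.1924 = 0.8387
[HCO3⁻] = α₁ × DIC = 0.8387 × 2.30 = 1.93 mmol/kg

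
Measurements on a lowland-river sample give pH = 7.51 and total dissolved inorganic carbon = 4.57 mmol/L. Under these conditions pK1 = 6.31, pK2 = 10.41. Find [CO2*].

α₀ = 1 / (1 + K1/[H⁺] + K1K2/[H⁺]²) = 1 / (1 + 10^+1.20 + 10^-1.70)
   = 1 / (1 + 15.849 + 0.019953) = 1/16.869 = 0.05928
[CO2*] = α₀ × DIC = 0.05928 × 4.57 = 0.271 mmol/L

[CO2*] = 0.271 mmol/L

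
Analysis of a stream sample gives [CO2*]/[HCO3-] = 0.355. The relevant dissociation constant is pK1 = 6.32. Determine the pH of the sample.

From K1 = [H⁺][HCO3-]/[CO2*]:  pH = pK1 − log₁₀([CO2*]/[HCO3-])
log₁₀(0.355) = -0.450
pH = 6.32 − (-0.450) = 6.77

pH = 6.77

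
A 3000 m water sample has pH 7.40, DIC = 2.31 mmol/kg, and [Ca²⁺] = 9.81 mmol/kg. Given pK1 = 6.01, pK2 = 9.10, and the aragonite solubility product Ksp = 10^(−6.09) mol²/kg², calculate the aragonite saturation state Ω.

α₂ = 1 / (1 + [H⁺]/K2 + [H⁺]²/(K1K2)) = 1 / (1 + 10^+1.70 + 10^+0.31)
   = 1 / (1 + 50.119 + 2.0417) = 1/53.160 = 0.01881
[CO3²⁻] = α₂ × DIC = 0.01881 × 2.31 = 0.04345 mmol/kg
Ksp = 10^(−6.09) = 8.128×10^-7
Ω = [Ca²⁺][CO3²⁻]/Ksp = (9.81×10^-3)(4.345×10^-5) / 8.128×10^-7 = 0.524

Ω = 0.524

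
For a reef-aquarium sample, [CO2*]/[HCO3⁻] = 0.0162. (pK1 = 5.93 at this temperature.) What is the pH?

pH = 7.72

From K1 = [H⁺][HCO3⁻]/[CO2*]:  pH = pK1 − log₁₀([CO2*]/[HCO3⁻])
log₁₀(0.0162) = -1.790
pH = 5.93 − (-1.790) = 7.72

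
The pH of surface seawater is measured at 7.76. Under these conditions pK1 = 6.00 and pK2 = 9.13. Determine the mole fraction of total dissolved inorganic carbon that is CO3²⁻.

α₂ = 0.0402

α₂ = 1 / (1 + [H⁺]/K2 + [H⁺]²/(K1K2)) = 1 / (1 + 10^+1.37 + 10^-0.39)
   = 1 / (1 + 23.442 + 0.40738) = 1/24.850 = 0.04024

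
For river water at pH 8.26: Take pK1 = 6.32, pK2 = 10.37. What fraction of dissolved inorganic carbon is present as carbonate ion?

α₂ = 1 / (1 + [H⁺]/K2 + [H⁺]²/(K1K2)) = 1 / (1 + 10^+2.11 + 10^+0.17)
   = 1 / (1 + 128.82 + 1.4791) = 1/131.30 = 0.007616

α₂ = 0.00762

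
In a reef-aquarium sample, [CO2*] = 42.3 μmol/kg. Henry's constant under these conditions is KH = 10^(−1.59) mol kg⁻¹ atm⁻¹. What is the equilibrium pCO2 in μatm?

pCO2 = 1650 μatm

KH = 10^(−1.59) = 2.570×10^-2 mol kg⁻¹ atm⁻¹
pCO2 = [CO2*]/KH = 42.3×10^-6 / 2.570×10^-2 = 1.65×10^-3 atm = 1650 μatm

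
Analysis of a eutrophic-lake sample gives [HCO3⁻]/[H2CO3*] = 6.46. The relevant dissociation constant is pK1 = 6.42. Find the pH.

From K1 = [H⁺][HCO3⁻]/[H2CO3*]:  pH = pK1 + log₁₀([HCO3⁻]/[H2CO3*])
log₁₀(6.46) = +0.810
pH = 6.42 + (+0.810) = 7.23

pH = 7.23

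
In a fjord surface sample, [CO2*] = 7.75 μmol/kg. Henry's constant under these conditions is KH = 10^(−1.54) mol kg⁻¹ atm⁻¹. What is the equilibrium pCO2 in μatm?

KH = 10^(−1.54) = 2.884×10^-2 mol kg⁻¹ atm⁻¹
pCO2 = [CO2*]/KH = 7.75×10^-6 / 2.884×10^-2 = 2.69×10^-4 atm = 269 μatm

pCO2 = 269 μatm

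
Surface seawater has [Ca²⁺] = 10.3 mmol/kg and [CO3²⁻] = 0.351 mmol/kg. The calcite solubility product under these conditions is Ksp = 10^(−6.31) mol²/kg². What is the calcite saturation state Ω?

Ksp = 10^(−6.31) = 4.898×10^-7
Ω = [Ca²⁺][CO3²⁻]/Ksp = (10.3×10^-3)(0.351×10^-3) / 4.898×10^-7 = 7.38

Ω = 7.38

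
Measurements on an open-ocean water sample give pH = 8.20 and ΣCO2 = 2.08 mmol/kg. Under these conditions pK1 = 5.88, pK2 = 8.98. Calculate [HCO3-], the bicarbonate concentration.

[HCO3⁻] = 1.78 mmol/kg

α₁ = 1 / (1 + [H⁺]/K1 + K2/[H⁺]) = 1 / (1 + 10^-2.32 + 10^-0.78)
   = 1 / (1 + 0.0047863 + 0.16596) = 1/1.1707 = 0.8542
[HCO3⁻] = α₁ × DIC = 0.8542 × 2.08 = 1.78 mmol/kg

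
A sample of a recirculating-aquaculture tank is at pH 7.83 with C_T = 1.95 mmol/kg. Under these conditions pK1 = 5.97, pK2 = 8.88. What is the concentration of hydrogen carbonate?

α₁ = 1 / (1 + [H⁺]/K1 + K2/[H⁺]) = 1 / (1 + 10^-1.86 + 10^-1.05)
   = 1 / (1 + 0.013804 + 0.089125) = 1/1.1029 = 0.9067
[HCO3⁻] = α₁ × DIC = 0.9067 × 1.95 = 1.77 mmol/kg

[HCO3⁻] = 1.77 mmol/kg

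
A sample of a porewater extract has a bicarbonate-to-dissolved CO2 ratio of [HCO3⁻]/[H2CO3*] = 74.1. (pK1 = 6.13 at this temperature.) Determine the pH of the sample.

From K1 = [H⁺][HCO3⁻]/[H2CO3*]:  pH = pK1 + log₁₀([HCO3⁻]/[H2CO3*])
log₁₀(74.1) = +1.870
pH = 6.13 + (+1.870) = 8.00

pH = 8.00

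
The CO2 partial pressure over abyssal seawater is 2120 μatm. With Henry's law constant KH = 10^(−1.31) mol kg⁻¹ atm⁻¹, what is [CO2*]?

[CO2*] = 104 μmol/kg

KH = 10^(−1.31) = 4.898×10^-2 mol kg⁻¹ atm⁻¹
[CO2*] = KH · pCO2 = 4.898×10^-2 × 2120×10^-6 atm = 1.04×10^-4 mol/kg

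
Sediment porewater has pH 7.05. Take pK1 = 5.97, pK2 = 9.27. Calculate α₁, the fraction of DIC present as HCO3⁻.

α₁ = 0.918

α₁ = 1 / (1 + [H⁺]/K1 + K2/[H⁺]) = 1 / (1 + 10^-1.08 + 10^-2.22)
   = 1 / (1 + 0.083176 + 0.0060256) = 1/1.0892 = 0.9181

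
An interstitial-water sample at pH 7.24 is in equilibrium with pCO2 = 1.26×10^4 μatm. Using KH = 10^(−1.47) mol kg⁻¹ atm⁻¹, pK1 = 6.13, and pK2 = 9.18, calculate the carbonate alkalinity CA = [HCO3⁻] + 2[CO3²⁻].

CA = 5.63 mmol/kg

[CO2*] = KH · pCO2 = 10^(−1.47) × 1.26×10^4×10^-6 = 4.269×10^-4 mol/kg
α₀ = 1/(1 + K1/[H⁺] + K1K2/[H⁺]²) = 1/(1 + 10^+1.11 + 10^-0.83) = 0.07127
DIC = [CO2*]/α₀ = 4.269×10^-4 / 0.07127 = 5.990 mmol/kg
CA = (α₁ + 2α₂)·DIC = (0.9182 + 2×0.01054) × 5.990 = 5.63 mmol/kg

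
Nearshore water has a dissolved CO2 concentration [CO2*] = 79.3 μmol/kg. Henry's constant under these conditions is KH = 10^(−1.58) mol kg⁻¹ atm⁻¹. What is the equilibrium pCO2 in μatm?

KH = 10^(−1.58) = 2.630×10^-2 mol kg⁻¹ atm⁻¹
pCO2 = [CO2*]/KH = 79.3×10^-6 / 2.630×10^-2 = 3.01×10^-3 atm = 3010 μatm

pCO2 = 3010 μatm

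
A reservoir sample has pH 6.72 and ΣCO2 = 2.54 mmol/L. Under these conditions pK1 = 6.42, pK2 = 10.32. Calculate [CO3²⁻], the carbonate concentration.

α₂ = 1 / (1 + [H⁺]/K2 + [H⁺]²/(K1K2)) = 1 / (1 + 10^+3.60 + 10^+3.30)
   = 1 / (1 + 3981.1 + 1995.3) = 1/5977.3 = 0.0001673
[CO3²⁻] = α₂ × DIC = 0.0001673 × 2.54 = 0.000425 mmol/L = 0.425 μmol/L

[CO3²⁻] = 0.425 μmol/L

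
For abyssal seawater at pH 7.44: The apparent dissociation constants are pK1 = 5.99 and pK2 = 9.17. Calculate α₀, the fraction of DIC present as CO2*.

α₀ = 0.0337

α₀ = 1 / (1 + K1/[H⁺] + K1K2/[H⁺]²) = 1 / (1 + 10^+1.45 + 10^-0.28)
   = 1 / (1 + 28.184 + 0.52481) = 1/29.709 = 0.03366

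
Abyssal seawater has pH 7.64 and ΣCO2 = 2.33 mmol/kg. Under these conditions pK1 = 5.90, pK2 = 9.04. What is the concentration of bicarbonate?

[HCO3⁻] = 2.20 mmol/kg

α₁ = 1 / (1 + [H⁺]/K1 + K2/[H⁺]) = 1 / (1 + 10^-1.74 + 10^-1.40)
   = 1 / (1 + 0.018197 + 0.039811) = 1/1.0580 = 0.9452
[HCO3⁻] = α₁ × DIC = 0.9452 × 2.33 = 2.20 mmol/kg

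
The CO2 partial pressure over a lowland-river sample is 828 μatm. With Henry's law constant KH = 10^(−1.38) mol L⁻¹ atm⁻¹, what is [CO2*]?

[CO2*] = 34.5 μmol/L

KH = 10^(−1.38) = 4.169×10^-2 mol L⁻¹ atm⁻¹
[CO2*] = KH · pCO2 = 4.169×10^-2 × 828×10^-6 atm = 3.45×10^-5 mol/L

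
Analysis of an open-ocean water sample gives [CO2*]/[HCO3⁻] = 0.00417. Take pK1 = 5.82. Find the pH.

From K1 = [H⁺][HCO3⁻]/[CO2*]:  pH = pK1 − log₁₀([CO2*]/[HCO3⁻])
log₁₀(0.00417) = -2.380
pH = 5.82 − (-2.380) = 8.20

pH = 8.20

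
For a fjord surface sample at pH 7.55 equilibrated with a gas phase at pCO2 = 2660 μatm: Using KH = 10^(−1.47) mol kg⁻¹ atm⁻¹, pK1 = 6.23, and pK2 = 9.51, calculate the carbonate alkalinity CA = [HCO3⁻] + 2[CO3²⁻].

[CO2*] = KH · pCO2 = 10^(−1.47) × 2660×10^-6 = 9.013×10^-5 mol/kg
α₀ = 1/(1 + K1/[H⁺] + K1K2/[H⁺]²) = 1/(1 + 10^+1.32 + 10^-0.64) = 0.04520
DIC = [CO2*]/α₀ = 9.013×10^-5 / 0.04520 = 1.994 mmol/kg
CA = (α₁ + 2α₂)·DIC = (0.9444 + 2×0.01036) × 1.994 = 1.92 mmol/kg

CA = 1.92 mmol/kg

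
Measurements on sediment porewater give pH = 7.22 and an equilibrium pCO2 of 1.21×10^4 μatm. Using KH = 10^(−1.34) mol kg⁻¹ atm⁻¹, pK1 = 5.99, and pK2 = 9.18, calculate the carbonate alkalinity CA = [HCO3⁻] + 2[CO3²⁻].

[CO2*] = KH · pCO2 = 10^(−1.34) × 1.21×10^4×10^-6 = 5.531×10^-4 mol/kg
α₀ = 1/(1 + K1/[H⁺] + K1K2/[H⁺]²) = 1/(1 + 10^+1.23 + 10^-0.73) = 0.05504
DIC = [CO2*]/α₀ = 5.531×10^-4 / 0.05504 = 10.05 mmol/kg
CA = (α₁ + 2α₂)·DIC = (0.9347 + 2×0.01025) × 10.05 = 9.60 mmol/kg

CA = 9.60 mmol/kg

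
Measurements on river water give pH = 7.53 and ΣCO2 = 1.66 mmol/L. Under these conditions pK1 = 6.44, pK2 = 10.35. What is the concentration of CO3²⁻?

α₂ = 1 / (1 + [H⁺]/K2 + [H⁺]²/(K1K2)) = 1 / (1 + 10^+2.82 + 10^+1.73)
   = 1 / (1 + 660.69 + 53.703) = 1/715.40 = 0.001398
[CO3²⁻] = α₂ × DIC = 0.001398 × 1.66 = 0.00232 mmol/L = 2.32 μmol/L

[CO3²⁻] = 2.32 μmol/L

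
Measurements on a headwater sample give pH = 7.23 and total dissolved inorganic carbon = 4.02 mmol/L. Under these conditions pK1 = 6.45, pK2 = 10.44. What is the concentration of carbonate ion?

α₂ = 1 / (1 + [H⁺]/K2 + [H⁺]²/(K1K2)) = 1 / (1 + 10^+3.21 + 10^+2.43)
   = 1 / (1 + 1621.8 + 269.15) = 1/1892.0 = 0.0005286
[CO3²⁻] = α₂ × DIC = 0.0005286 × 4.02 = 0.00212 mmol/L = 2.12 μmol/L

[CO3²⁻] = 2.12 μmol/L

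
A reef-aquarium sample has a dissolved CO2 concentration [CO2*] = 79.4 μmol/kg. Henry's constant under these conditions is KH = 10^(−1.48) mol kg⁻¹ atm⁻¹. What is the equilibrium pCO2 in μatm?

KH = 10^(−1.48) = 3.311×10^-2 mol kg⁻¹ atm⁻¹
pCO2 = [CO2*]/KH = 79.4×10^-6 / 3.311×10^-2 = 2.40×10^-3 atm = 2400 μatm

pCO2 = 2400 μatm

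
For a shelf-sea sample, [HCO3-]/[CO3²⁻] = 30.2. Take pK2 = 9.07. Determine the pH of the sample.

pH = 7.59

From K2 = [H⁺][CO3²⁻]/[HCO3-]:  pH = pK2 − log₁₀([HCO3-]/[CO3²⁻])
log₁₀(30.2) = +1.480
pH = 9.07 − (+1.480) = 7.59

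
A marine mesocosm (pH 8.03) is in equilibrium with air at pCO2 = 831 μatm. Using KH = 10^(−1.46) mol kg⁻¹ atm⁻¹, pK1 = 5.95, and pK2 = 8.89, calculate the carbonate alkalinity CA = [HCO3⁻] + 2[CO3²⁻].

CA = 4.42 mmol/kg

[CO2*] = KH · pCO2 = 10^(−1.46) × 831×10^-6 = 2.881×10^-5 mol/kg
α₀ = 1/(1 + K1/[H⁺] + K1K2/[H⁺]²) = 1/(1 + 10^+2.08 + 10^+1.22) = 0.007256
DIC = [CO2*]/α₀ = 2.881×10^-5 / 0.007256 = 3.971 mmol/kg
CA = (α₁ + 2α₂)·DIC = (0.8723 + 2×0.1204) × 3.971 = 4.42 mmol/kg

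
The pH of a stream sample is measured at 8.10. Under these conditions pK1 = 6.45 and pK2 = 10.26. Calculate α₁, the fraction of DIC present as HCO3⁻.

α₁ = 1 / (1 + [H⁺]/K1 + K2/[H⁺]) = 1 / (1 + 10^-1.65 + 10^-2.16)
   = 1 / (1 + 0.022387 + 0.0069183) = 1/1.0293 = 0.9715

α₁ = 0.972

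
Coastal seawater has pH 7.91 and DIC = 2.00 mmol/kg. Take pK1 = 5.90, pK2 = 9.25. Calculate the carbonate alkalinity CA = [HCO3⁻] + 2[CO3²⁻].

CA = [HCO3⁻] + 2[CO3²⁻] = (α₁ + 2α₂)·DIC
At pH 7.91: [H⁺]/K1 = 10^-2.01 = 0.0097724, K2/[H⁺] = 10^-1.34 = 0.045709
α₁ = 1/(1 + 0.0097724 + 0.045709) = 1/1.0555 = 0.9474; α₂ = α₁·K2/[H⁺] = 0.04331
α₁ + 2α₂ = 1.0340
CA = 1.0340 × 2.00 = 2.07 mmol/kg

CA = 2.07 mmol/kg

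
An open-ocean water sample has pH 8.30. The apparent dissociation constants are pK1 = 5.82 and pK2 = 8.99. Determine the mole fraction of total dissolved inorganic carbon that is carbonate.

α₂ = 1 / (1 + [H⁺]/K2 + [H⁺]²/(K1K2)) = 1 / (1 + 10^+0.69 + 10^-1.79)
   = 1 / (1 + 4.8978 + 0.016218) = 1/5.9140 = 0.1691

α₂ = 0.169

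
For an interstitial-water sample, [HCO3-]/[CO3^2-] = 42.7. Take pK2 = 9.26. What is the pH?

From K2 = [H⁺][CO3^2-]/[HCO3-]:  pH = pK2 − log₁₀([HCO3-]/[CO3^2-])
log₁₀(42.7) = +1.630
pH = 9.26 − (+1.630) = 7.63

pH = 7.63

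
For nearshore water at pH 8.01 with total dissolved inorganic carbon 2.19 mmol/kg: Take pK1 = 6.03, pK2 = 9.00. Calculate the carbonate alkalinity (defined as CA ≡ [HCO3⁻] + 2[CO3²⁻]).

CA = [HCO3⁻] + 2[CO3²⁻] = (α₁ + 2α₂)·DIC
At pH 8.01: [H⁺]/K1 = 10^-1.98 = 0.010471, K2/[H⁺] = 10^-0.99 = 0.10233
α₁ = 1/(1 + 0.010471 + 0.10233) = 1/1.1128 = 0.8986; α₂ = α₁·K2/[H⁺] = 0.09196
α₁ + 2α₂ = 1.0825
CA = 1.0825 × 2.19 = 2.37 mmol/kg

CA = 2.37 mmol/kg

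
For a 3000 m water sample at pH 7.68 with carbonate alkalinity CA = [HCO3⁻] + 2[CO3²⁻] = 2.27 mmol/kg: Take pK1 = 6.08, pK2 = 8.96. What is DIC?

CA = [HCO3⁻] + 2[CO3²⁻] = (α₁ + 2α₂)·DIC
At pH 7.68: [H⁺]/K1 = 10^-1.60 = 0.025119, K2/[H⁺] = 10^-1.28 = 0.052481
α₁ = 1/(1 + 0.025119 + 0.052481) = 1/1.0776 = 0.9280; α₂ = α₁·K2/[H⁺] = 0.04870
α₁ + 2α₂ = 1.0254
DIC = CA / (α₁ + 2α₂) = 2.27 / 1.0254 = 2.21 mmol/kg

DIC = 2.21 mmol/kg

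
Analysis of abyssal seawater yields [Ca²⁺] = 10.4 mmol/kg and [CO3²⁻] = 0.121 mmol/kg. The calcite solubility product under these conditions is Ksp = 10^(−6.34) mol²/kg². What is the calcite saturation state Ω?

Ksp = 10^(−6.34) = 4.571×10^-7
Ω = [Ca²⁺][CO3²⁻]/Ksp = (10.4×10^-3)(0.121×10^-3) / 4.571×10^-7 = 2.75

Ω = 2.75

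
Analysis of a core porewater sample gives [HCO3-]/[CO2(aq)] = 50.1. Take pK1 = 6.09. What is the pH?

pH = 7.79

From K1 = [H⁺][HCO3-]/[CO2(aq)]:  pH = pK1 + log₁₀([HCO3-]/[CO2(aq)])
log₁₀(50.1) = +1.700
pH = 6.09 + (+1.700) = 7.79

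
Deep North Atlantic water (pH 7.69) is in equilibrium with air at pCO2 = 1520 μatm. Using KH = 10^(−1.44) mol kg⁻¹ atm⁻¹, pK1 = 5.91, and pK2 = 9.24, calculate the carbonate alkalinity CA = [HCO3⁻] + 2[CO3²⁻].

CA = 3.51 mmol/kg

[CO2*] = KH · pCO2 = 10^(−1.44) × 1520×10^-6 = 5.519×10^-5 mol/kg
α₀ = 1/(1 + K1/[H⁺] + K1K2/[H⁺]²) = 1/(1 + 10^+1.78 + 10^+0.23) = 0.01588
DIC = [CO2*]/α₀ = 5.519×10^-5 / 0.01588 = 3.474 mmol/kg
CA = (α₁ + 2α₂)·DIC = (0.9571 + 2×0.02698) × 3.474 = 3.51 mmol/kg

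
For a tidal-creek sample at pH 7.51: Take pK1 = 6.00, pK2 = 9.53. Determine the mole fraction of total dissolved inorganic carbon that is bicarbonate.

α₁ = 1 / (1 + [H⁺]/K1 + K2/[H⁺]) = 1 / (1 + 10^-1.51 + 10^-2.02)
   = 1 / (1 + 0.030903 + 0.0095499) = 1/1.0405 = 0.9611

α₁ = 0.961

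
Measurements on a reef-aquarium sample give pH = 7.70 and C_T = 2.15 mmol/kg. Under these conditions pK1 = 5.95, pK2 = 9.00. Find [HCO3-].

[HCO3⁻] = 2.01 mmol/kg

α₁ = 1 / (1 + [H⁺]/K1 + K2/[H⁺]) = 1 / (1 + 10^-1.75 + 10^-1.30)
   = 1 / (1 + 0.017783 + 0.050119) = 1/1.0679 = 0.9364
[HCO3⁻] = α₁ × DIC = 0.9364 × 2.15 = 2.01 mmol/kg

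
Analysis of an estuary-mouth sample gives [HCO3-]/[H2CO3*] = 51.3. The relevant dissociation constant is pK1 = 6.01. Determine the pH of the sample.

pH = 7.72

From K1 = [H⁺][HCO3-]/[H2CO3*]:  pH = pK1 + log₁₀([HCO3-]/[H2CO3*])
log₁₀(51.3) = +1.710
pH = 6.01 + (+1.710) = 7.72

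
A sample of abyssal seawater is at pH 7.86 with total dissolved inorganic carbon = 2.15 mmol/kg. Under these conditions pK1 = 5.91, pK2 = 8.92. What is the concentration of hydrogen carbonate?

[HCO3⁻] = 1.96 mmol/kg

α₁ = 1 / (1 + [H⁺]/K1 + K2/[H⁺]) = 1 / (1 + 10^-1.95 + 10^-1.06)
   = 1 / (1 + 0.011220 + 0.087096) = 1/1.0983 = 0.9105
[HCO3⁻] = α₁ × DIC = 0.9105 × 2.15 = 1.96 mmol/kg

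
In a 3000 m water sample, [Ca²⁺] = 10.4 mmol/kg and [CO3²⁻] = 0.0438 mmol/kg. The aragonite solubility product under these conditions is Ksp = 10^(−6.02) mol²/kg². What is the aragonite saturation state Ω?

Ω = 0.477

Ksp = 10^(−6.02) = 9.550×10^-7
Ω = [Ca²⁺][CO3²⁻]/Ksp = (10.4×10^-3)(0.0438×10^-3) / 9.550×10^-7 = 0.477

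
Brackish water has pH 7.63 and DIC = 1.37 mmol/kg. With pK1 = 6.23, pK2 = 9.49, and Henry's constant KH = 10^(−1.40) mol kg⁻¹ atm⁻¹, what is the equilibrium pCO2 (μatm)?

α₀ = 1 / (1 + K1/[H⁺] + K1K2/[H⁺]²) = 1 / (1 + 10^+1.40 + 10^-0.46)
   = 1 / (1 + 25.119 + 0.34674) = 1/26.466 = 0.03778
[CO2*] = α₀ × DIC = 0.03778 × 1.37 = 0.05177 mmol/kg
pCO2 = [CO2*]/KH = 5.177×10^-5 / 3.981×10^-2 = 1300 μatm

pCO2 = 1300 μatm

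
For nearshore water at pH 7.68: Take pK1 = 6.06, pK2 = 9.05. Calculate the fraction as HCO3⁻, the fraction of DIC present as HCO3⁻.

α₁ = 1 / (1 + [H⁺]/K1 + K2/[H⁺]) = 1 / (1 + 10^-1.62 + 10^-1.37)
   = 1 / (1 + 0.023988 + 0.042658) = 1/1.0666 = 0.9375

α₁ = 0.938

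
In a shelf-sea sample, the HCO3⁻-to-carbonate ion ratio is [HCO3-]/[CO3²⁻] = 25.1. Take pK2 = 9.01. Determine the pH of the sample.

From K2 = [H⁺][CO3²⁻]/[HCO3-]:  pH = pK2 − log₁₀([HCO3-]/[CO3²⁻])
log₁₀(25.1) = +1.400
pH = 9.01 − (+1.400) = 7.61

pH = 7.61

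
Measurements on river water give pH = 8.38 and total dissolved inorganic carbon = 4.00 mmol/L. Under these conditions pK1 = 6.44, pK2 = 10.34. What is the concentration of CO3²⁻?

[CO3²⁻] = 0.0429 mmol/L

α₂ = 1 / (1 + [H⁺]/K2 + [H⁺]²/(K1K2)) = 1 / (1 + 10^+1.96 + 10^+0.02)
   = 1 / (1 + 91.201 + 1.0471) = 1/93.248 = 0.01072
[CO3²⁻] = α₂ × DIC = 0.01072 × 4.00 = 0.0429 mmol/L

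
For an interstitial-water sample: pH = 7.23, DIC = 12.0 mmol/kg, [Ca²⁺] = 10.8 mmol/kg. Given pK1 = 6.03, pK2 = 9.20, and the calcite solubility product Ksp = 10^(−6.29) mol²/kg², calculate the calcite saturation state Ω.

Ω = 2.52

α₂ = 1 / (1 + [H⁺]/K2 + [H⁺]²/(K1K2)) = 1 / (1 + 10^+1.97 + 10^+0.77)
   = 1 / (1 + 93.325 + 5.8884) = 1/100.21 = 0.009979
[CO3²⁻] = α₂ × DIC = 0.009979 × 12.0 = 0.1197 mmol/kg
Ksp = 10^(−6.29) = 5.129×10^-7
Ω = [Ca²⁺][CO3²⁻]/Ksp = (10.8×10^-3)(1.197×10^-4) / 5.129×10^-7 = 2.52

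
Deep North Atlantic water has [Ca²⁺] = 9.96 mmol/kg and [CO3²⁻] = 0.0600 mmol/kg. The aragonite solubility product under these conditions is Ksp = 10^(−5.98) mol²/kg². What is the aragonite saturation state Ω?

Ksp = 10^(−5.98) = 1.047×10^-6
Ω = [Ca²⁺][CO3²⁻]/Ksp = (9.96×10^-3)(0.0600×10^-3) / 1.047×10^-6 = 0.571

Ω = 0.571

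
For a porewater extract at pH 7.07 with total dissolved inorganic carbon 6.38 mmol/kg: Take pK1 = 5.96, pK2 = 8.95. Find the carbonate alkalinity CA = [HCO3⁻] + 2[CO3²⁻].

CA = 6.00 mmol/kg

CA = [HCO3⁻] + 2[CO3²⁻] = (α₁ + 2α₂)·DIC
At pH 7.07: [H⁺]/K1 = 10^-1.11 = 0.077625, K2/[H⁺] = 10^-1.88 = 0.013183
α₁ = 1/(1 + 0.077625 + 0.013183) = 1/1.0908 = 0.9168; α₂ = α₁·K2/[H⁺] = 0.01209
α₁ + 2α₂ = 0.9409
CA = 0.9409 × 6.38 = 6.00 mmol/kg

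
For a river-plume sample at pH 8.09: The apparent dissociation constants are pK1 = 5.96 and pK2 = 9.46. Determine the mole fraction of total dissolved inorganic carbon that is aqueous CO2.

α₀ = 1 / (1 + K1/[H⁺] + K1K2/[H⁺]²) = 1 / (1 + 10^+2.13 + 10^+0.76)
   = 1 / (1 + 134.90 + 5.7544) = 1/141.65 = 0.007060

α₀ = 0.00706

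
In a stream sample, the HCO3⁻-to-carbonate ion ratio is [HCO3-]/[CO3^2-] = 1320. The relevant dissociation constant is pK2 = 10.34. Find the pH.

From K2 = [H⁺][CO3^2-]/[HCO3-]:  pH = pK2 − log₁₀([HCO3-]/[CO3^2-])
log₁₀(1320) = +3.121
pH = 10.34 − (+3.121) = 7.22

pH = 7.22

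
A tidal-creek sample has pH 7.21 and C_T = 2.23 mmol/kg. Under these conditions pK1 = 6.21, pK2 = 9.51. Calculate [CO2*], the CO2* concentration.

α₀ = 1 / (1 + K1/[H⁺] + K1K2/[H⁺]²) = 1 / (1 + 10^+1.00 + 10^-1.30)
   = 1 / (1 + 10.000 + 0.050119) = 1/11.050 = 0.09050
[CO2*] = α₀ × DIC = 0.09050 × 2.23 = 0.202 mmol/kg

[CO2*] = 0.202 mmol/kg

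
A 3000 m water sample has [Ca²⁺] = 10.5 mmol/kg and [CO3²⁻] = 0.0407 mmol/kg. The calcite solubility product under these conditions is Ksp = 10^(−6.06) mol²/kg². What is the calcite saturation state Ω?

Ksp = 10^(−6.06) = 8.710×10^-7
Ω = [Ca²⁺][CO3²⁻]/Ksp = (10.5×10^-3)(0.0407×10^-3) / 8.710×10^-7 = 0.491

Ω = 0.491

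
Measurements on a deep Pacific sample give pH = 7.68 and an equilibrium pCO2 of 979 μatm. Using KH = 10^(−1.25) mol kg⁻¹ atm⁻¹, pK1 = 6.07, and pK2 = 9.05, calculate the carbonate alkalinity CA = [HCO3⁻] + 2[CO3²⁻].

CA = 2.43 mmol/kg

[CO2*] = KH · pCO2 = 10^(−1.25) × 979×10^-6 = 5.505×10^-5 mol/kg
α₀ = 1/(1 + K1/[H⁺] + K1K2/[H⁺]²) = 1/(1 + 10^+1.61 + 10^+0.24) = 0.02300
DIC = [CO2*]/α₀ = 5.505×10^-5 / 0.02300 = 2.393 mmol/kg
CA = (α₁ + 2α₂)·DIC = (0.9370 + 2×0.03997) × 2.393 = 2.43 mmol/kg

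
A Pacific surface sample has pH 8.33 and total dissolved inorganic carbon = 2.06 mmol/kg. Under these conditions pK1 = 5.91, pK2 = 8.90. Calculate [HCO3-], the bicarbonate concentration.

α₁ = 1 / (1 + [H⁺]/K1 + K2/[H⁺]) = 1 / (1 + 10^-2.42 + 10^-0.57)
   = 1 / (1 + 0.0038019 + 0.26915) = 1/1.2730 = 0.7856
[HCO3⁻] = α₁ × DIC = 0.7856 × 2.06 = 1.62 mmol/kg

[HCO3⁻] = 1.62 mmol/kg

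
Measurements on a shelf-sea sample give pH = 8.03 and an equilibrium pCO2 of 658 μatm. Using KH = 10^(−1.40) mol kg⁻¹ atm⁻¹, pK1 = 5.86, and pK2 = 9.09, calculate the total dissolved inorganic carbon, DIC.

DIC = 4.24 mmol/kg

[CO2*] = KH · pCO2 = 10^(−1.40) × 658×10^-6 = 2.620×10^-5 mol/kg
α₀ = 1/(1 + K1/[H⁺] + K1K2/[H⁺]²) = 1/(1 + 10^+2.17 + 10^+1.11) = 0.006181
DIC = [CO2*]/α₀ = 2.620×10^-5 / 0.006181 = 4.24 mmol/kg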